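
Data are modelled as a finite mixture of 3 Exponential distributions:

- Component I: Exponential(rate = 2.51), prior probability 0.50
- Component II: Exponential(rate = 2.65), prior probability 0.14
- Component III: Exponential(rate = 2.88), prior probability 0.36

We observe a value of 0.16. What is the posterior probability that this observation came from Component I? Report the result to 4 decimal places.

Apply Bayes' rule: the posterior for each component is proportional to its prior times its likelihood at x.
Component likelihoods at x = 0.16:
  p_I = 2.51·e^(−2.51·0.16) = 2.51·e^(−0.4016) = 1.67981
  p_II = 2.65·e^(−2.65·0.16) = 2.65·e^(−0.4240) = 1.73422
  p_III = 2.88·e^(−2.88·0.16) = 2.88·e^(−0.4608) = 1.81664
Weight by the priors:
  P(Z=I)·p_I = 0.50 × 1.67981 = 0.839907
  P(Z=II)·p_II = 0.14 × 1.73422 = 0.242791
  P(Z=III)·p_III = 0.36 × 1.81664 = 0.653991
Sum: 0.839907 + 0.242791 + 0.653991 = 1.73669
P(Component I | 0.16) = 0.839907 / 1.73669 ≈ 0.4836

0.4836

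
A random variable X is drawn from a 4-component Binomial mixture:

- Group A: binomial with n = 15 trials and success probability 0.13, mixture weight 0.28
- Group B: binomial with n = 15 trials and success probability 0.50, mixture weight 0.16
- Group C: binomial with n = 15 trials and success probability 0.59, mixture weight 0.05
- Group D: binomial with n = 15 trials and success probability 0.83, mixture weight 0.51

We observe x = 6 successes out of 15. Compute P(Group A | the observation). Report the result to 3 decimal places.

0.065

The responsibility of component k is π_k f_k(x) divided by Σ_j π_j f_j(x).
Component likelihoods at x = 6 successes out of 15:
  L_A = 0.00689823
  L_B = 0.15274
  L_C = 0.0691148
  L_D = 0.00019405
Multiply by the mixture weights:
  π_A·L_A = 0.28 × 0.00689823 = 0.0019315
  π_B·L_B = 0.16 × 0.15274 = 0.0244385
  π_C·L_C = 0.05 × 0.0691148 = 0.00345574
  π_D·L_D = 0.51 × 0.00019405 = 9.89653e-05
Denominator: 0.0019315 + 0.0244385 + 0.00345574 + 9.89653e-05 = 0.0299247
P(Group A | data) ≈ 0.065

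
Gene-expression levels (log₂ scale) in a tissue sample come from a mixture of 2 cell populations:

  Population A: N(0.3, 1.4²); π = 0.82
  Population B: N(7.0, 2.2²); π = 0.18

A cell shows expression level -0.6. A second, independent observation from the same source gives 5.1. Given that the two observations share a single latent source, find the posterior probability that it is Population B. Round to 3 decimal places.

Apply Bayes' rule: the posterior for each component is proportional to its prior times its likelihood at x.
Since both observations come from the same component, the likelihood for component k is f_k(x₁)·f_k(x₂).
  f_A = [0.231762] × [0.000798351] = 0.000185028
  f_B = [0.000464598] × [0.124889] = 5.80232e-05
Prior × likelihood for each component:
  P(Z=A)·f_A = 0.82 × 0.000185028 = 0.000151723
  P(Z=B)·f_B = 0.18 × 5.80232e-05 = 1.04442e-05
Normaliser: 0.000151723 + 1.04442e-05 = 0.000162167
P(Population B | data) ≈ 0.064

0.064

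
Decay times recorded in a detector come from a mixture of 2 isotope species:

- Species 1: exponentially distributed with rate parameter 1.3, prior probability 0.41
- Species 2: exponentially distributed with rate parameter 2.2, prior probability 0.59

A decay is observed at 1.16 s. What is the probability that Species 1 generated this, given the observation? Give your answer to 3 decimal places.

By Bayes' theorem, P(k | x) = P(Z=k) f_k(x) / Σ_j P(Z=j) f_j(x).
Component likelihoods at x = 1.16 s:
  L_1 = 1.3·e^(−1.3·1.16) = 1.3·e^(−1.5080) = 0.287758
  L_2 = 2.2·e^(−2.2·1.16) = 2.2·e^(−2.5520) = 0.171436
Unnormalised posteriors:
  P(Z=1)·L_1 = 0.41 × 0.287758 = 0.117981
  P(Z=2)·L_2 = 0.59 × 0.171436 = 0.101148
Marginal: 0.117981 + 0.101148 = 0.219128
P(Species 1 | 1.16 s) = 0.117981 / 0.219128 ≈ 0.538

0.538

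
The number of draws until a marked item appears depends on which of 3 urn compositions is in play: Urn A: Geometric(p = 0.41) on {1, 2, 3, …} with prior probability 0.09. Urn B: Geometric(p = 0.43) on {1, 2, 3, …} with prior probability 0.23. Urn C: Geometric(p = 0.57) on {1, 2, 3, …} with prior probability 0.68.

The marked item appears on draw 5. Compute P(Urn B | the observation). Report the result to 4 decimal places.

0.3707

P(component k | x) = π_k·f_k(x) / marginal(x), where marginal(x) = Σ_j π_j·f_j(x).
Component likelihoods at x = 5:
  p_A = 0.0496812
  p_B = 0.0453908
  p_C = 0.0194872
Multiply by the mixture weights:
  π_A·p_A = 0.09 × 0.0496812 = 0.00447131
  π_B·p_B = 0.23 × 0.0453908 = 0.0104399
  π_C·p_C = 0.68 × 0.0194872 = 0.0132513
Marginal: 0.00447131 + 0.0104399 + 0.0132513 = 0.0281625
P(Urn B | the observation) = 0.0104399 / 0.0281625 ≈ 0.3707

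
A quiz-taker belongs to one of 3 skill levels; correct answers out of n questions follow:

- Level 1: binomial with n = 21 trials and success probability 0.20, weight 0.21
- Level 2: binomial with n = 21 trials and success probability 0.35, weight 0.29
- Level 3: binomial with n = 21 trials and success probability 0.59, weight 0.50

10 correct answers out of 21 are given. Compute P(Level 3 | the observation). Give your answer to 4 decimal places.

The responsibility of component k is π_k f_k(x) divided by Σ_j π_j f_j(x).
Component likelihoods at x = 10 correct answers out of 21:
  L_1 = C(21,10)·0.20^10·0.80^11 = 352716·1.024e-07·0.0858993 = 0.00310252
  L_2 = C(21,10)·0.35^10·0.65^11 = 352716·2.75855e-05·0.00875078 = 0.0851437
  L_3 = C(21,10)·0.59^10·0.41^11 = 352716·0.00511117·5.50329e-05 = 0.0992128
Unnormalised posteriors:
  π_1·L_1 = 0.21 × 0.00310252 = 0.00065153
  π_2·L_2 = 0.29 × 0.0851437 = 0.0246917
  π_3·L_3 = 0.50 × 0.0992128 = 0.0496064
Evidence: 0.00065153 + 0.0246917 + 0.0496064 = 0.0749496
P(Level 3 | x) = 0.0496064 / 0.0749496 ≈ 0.6619

0.6619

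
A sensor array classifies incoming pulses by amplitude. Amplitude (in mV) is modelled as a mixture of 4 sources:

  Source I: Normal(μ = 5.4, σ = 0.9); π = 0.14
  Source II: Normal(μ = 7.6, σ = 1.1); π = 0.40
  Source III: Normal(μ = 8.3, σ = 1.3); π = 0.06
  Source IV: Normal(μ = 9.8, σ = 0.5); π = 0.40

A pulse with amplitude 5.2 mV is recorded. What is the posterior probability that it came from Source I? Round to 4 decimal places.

0.8068

By Bayes' theorem, P(k | x) = w_k f_k(x) / Σ_j w_j f_j(x).
Normal densities:
  p_I = 0.432458
  p_II = 0.0335602
  p_III = 0.0178724
  p_IV = 3.33118e-19
Multiply by the mixture weights:
  w_I·p_I = 0.14 × 0.432458 = 0.0605442
  w_II·p_II = 0.40 × 0.0335602 = 0.0134241
  w_III·p_III = 0.06 × 0.0178724 = 0.00107234
  w_IV·p_IV = 0.40 × 3.33118e-19 = 1.33247e-19
Denominator: 0.0605442 + 0.0134241 + 0.00107234 + 1.33247e-19 = 0.0750406
P(Source I | 5.2 mV) = 0.0605442 / 0.0750406 ≈ 0.8068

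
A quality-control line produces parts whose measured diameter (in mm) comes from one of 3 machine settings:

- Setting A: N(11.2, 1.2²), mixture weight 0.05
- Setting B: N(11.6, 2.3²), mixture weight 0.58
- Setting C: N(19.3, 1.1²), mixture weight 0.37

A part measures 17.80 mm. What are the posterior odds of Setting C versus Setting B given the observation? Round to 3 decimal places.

19.917

Since P(k|x) ∝ π_k f_k(x), the posterior odds are π_i f_i(x) / (π_j f_j(x)).
Evaluate each component's likelihood at the observed value:
  L_A = (1/(1.2·√(2π)))·exp(−(17.80−11.2)²/(2·1.2²)) = 0.332452·exp(-15.12500) = 8.9748e-08
  L_B = (1/(2.3·√(2π)))·exp(−(17.80−11.6)²/(2·2.3²)) = 0.173453·exp(-3.63327) = 0.0045843
  L_C = (1/(1.1·√(2π)))·exp(−(17.80−19.3)²/(2·1.1²)) = 0.362675·exp(-0.92975) = 0.14313
Posterior odds = (π_C·L_C) / (π_B·L_B) = (0.37·0.14313) / (0.58·0.0045843) = 0.0529582 / 0.00265889 ≈ 19.917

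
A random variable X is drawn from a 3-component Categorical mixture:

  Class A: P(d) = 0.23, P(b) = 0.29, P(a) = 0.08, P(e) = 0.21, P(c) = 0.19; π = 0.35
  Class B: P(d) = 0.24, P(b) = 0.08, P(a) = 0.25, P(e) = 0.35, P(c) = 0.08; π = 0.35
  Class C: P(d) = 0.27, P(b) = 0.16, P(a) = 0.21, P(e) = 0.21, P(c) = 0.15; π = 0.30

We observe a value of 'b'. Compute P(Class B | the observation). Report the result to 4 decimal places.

0.1577

P(component k | x) = π_k·f_k(x) / marginal(x), where marginal(x) = Σ_j π_j·f_j(x).
Evaluate each component's likelihood at the observed value:
  f_A = 0.29
  f_B = 0.08
  f_C = 0.16
Weight by the priors:
  π_A·f_A = 0.35 × 0.29 = 0.1015
  π_B·f_B = 0.35 × 0.08 = 0.028
  π_C·f_C = 0.30 × 0.16 = 0.048
Normaliser: 0.1015 + 0.028 + 0.048 = 0.1775
P(Class B | data) ≈ 0.1577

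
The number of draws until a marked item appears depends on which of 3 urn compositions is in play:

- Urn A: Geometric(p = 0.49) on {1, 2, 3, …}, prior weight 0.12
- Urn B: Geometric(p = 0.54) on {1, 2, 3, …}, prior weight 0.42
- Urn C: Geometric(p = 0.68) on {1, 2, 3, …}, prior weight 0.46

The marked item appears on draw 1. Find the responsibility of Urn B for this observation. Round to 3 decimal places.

0.379

P(component k | x) = P(Z=k)·f_k(x) / marginal(x), where marginal(x) = Σ_j P(Z=j)·f_j(x).
Geometric probabilities:
  L_A = 0.49·(1−0.49)^0 = 0.49·1 = 0.49
  L_B = 0.54·(1−0.54)^0 = 0.54·1 = 0.54
  L_C = 0.68·(1−0.68)^0 = 0.68·1 = 0.68
Multiply by the mixture weights:
  P(Z=A)·L_A = 0.12 × 0.49 = 0.0588
  P(Z=B)·L_B = 0.42 × 0.54 = 0.2268
  P(Z=C)·L_C = 0.46 × 0.68 = 0.3128
Evidence: 0.0588 + 0.2268 + 0.3128 = 0.5984
P(Urn B | 1) ≈ 0.379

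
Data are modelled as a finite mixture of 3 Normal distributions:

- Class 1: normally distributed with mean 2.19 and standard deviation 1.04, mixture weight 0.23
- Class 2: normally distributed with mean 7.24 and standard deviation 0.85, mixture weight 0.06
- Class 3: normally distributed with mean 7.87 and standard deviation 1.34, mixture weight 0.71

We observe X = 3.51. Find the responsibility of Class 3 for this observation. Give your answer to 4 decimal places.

0.0262

Apply Bayes' rule: the posterior for each component is proportional to its prior times its likelihood at x.
Normal densities:
  L_1 = 0.171421
  L_2 = 3.09009e-05
  L_3 = 0.00149595
Prior × likelihood for each component:
  π_1·L_1 = 0.23 × 0.171421 = 0.0394268
  π_2·L_2 = 0.06 × 3.09009e-05 = 1.85406e-06
  π_3·L_3 = 0.71 × 0.00149595 = 0.00106213
Evidence: 0.0394268 + 1.85406e-06 + 0.00106213 = 0.0404908
P(Class 3 | data) = 0.00106213 / 0.0404908 ≈ 0.0262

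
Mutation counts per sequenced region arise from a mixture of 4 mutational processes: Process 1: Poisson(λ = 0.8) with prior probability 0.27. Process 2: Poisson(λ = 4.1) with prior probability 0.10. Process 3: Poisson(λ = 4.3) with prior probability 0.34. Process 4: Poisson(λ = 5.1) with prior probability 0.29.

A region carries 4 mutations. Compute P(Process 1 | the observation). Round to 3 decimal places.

Apply Bayes' rule: the posterior for each component is proportional to its prior times its likelihood at x.
Poisson probabilities:
  L_1 = e^(−0.8)·0.8^4/4! = 0.00766855
  L_2 = e^(−4.1)·4.1^4/4! = 0.195127
  L_3 = e^(−4.3)·4.3^4/4! = 0.193284
  L_4 = e^(−5.1)·5.1^4/4! = 0.171857
Unnormalised posteriors:
  π_1·L_1 = 0.27 × 0.00766855 = 0.00207051
  π_2·L_2 = 0.10 × 0.195127 = 0.0195127
  π_3·L_3 = 0.34 × 0.193284 = 0.0657166
  π_4·L_4 = 0.29 × 0.171857 = 0.0498386
Evidence: 0.00207051 + 0.0195127 + 0.0657166 + 0.0498386 = 0.137138
So the posterior for Process 1 is 0.00207051 / 0.137138 ≈ 0.015.

0.015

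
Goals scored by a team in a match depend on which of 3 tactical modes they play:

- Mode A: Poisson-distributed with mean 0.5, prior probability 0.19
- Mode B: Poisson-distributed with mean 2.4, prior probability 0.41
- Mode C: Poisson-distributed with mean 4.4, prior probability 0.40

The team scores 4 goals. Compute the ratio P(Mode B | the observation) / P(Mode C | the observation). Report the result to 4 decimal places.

Posterior odds = (w_i f_i(x)) / (w_j f_j(x)); the normalising sum cancels.
Evaluate each component's likelihood at the observed value:
  L_A = e^(−0.5)·0.5^4/4! = 0.00157951
  L_B = e^(−2.4)·2.4^4/4! = 0.125408
  L_C = e^(−4.4)·4.4^4/4! = 0.191736
Odds = (0.41/0.40) × (0.125408/0.191736) = 1.025 × 0.654068 ≈ 0.6704

0.6704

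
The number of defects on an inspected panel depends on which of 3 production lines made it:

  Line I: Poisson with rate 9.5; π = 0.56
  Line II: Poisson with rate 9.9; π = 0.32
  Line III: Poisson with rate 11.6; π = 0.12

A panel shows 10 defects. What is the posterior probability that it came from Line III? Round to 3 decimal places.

P(component k | x) = w_k·f_k(x) / marginal(x), where marginal(x) = Σ_j w_j·f_j(x).
Evaluate each component's likelihood at the observed value:
  f_I = e^(−9.5)·9.5^10/10! = 0.123502
  f_II = e^(−9.9)·9.9^10/10! = 0.125047
  f_III = e^(−11.6)·11.6^10/10! = 0.11143
Unnormalised posteriors:
  w_I·f_I = 0.56 × 0.123502 = 0.0691614
  w_II·f_II = 0.32 × 0.125047 = 0.0400151
  w_III·f_III = 0.12 × 0.11143 = 0.0133716
Normaliser: 0.0691614 + 0.0400151 + 0.0133716 = 0.122548
P(Line III | data) ≈ 0.109

0.109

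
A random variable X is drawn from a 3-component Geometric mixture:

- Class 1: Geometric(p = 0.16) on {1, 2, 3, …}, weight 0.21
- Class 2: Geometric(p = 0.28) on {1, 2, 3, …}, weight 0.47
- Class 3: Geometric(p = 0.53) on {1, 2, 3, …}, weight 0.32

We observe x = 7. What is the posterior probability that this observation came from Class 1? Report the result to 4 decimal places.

0.3693

By Bayes' theorem, P(k | x) = P(Z=k) f_k(x) / Σ_j P(Z=j) f_j(x).
Evaluate each component's likelihood at the observed value:
  p_1 = 0.16·(1−0.16)^6 = 0.16·0.351298 = 0.0562077
  p_2 = 0.28·(1−0.28)^6 = 0.28·0.139314 = 0.0390079
  p_3 = 0.53·(1−0.53)^6 = 0.53·0.0107792 = 0.00571298
Prior × likelihood for each component:
  P(Z=1)·p_1 = 0.21 × 0.0562077 = 0.0118036
  P(Z=2)·p_2 = 0.47 × 0.0390079 = 0.0183337
  P(Z=3)·p_3 = 0.32 × 0.00571298 = 0.00182815
Evidence: 0.0118036 + 0.0183337 + 0.00182815 = 0.0319655
P(Class 1 | data) ≈ 0.3693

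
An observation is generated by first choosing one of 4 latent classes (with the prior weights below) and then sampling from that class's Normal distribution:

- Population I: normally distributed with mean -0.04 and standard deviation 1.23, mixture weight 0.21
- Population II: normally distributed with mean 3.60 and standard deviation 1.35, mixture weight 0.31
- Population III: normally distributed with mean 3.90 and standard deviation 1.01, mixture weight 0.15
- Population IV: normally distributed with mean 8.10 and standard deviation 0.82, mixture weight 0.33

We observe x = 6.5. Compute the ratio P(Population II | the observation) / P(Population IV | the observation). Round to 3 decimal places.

Only the two components matter; the odds are (π_i f_i(x)) / (π_j f_j(x)).
Normal densities:
  f_I = (1/(1.23·√(2π)))·exp(−(6.5−-0.04)²/(2·1.23²)) = 0.324343·exp(-14.13563) = 2.35493e-07
  f_II = (1/(1.35·√(2π)))·exp(−(6.5−3.60)²/(2·1.35²)) = 0.295513·exp(-2.30727) = 0.0294132
  f_III = (1/(1.01·√(2π)))·exp(−(6.5−3.90)²/(2·1.01²)) = 0.394992·exp(-3.31340) = 0.0143746
  f_IV = (1/(0.82·√(2π)))·exp(−(6.5−8.10)²/(2·0.82²)) = 0.486515·exp(-1.90363) = 0.0725038
0.00911808 / 0.0239263 ≈ 0.381

0.381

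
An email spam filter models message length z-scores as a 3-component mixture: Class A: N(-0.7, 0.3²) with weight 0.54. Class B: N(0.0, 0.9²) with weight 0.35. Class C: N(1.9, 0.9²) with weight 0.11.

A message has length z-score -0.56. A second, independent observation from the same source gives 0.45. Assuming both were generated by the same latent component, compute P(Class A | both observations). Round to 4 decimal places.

0.0109

Apply Bayes' rule: the posterior for each component is proportional to its prior times its likelihood at x.
Since both observations come from the same component, the likelihood for component k is f_k(x₁)·f_k(x₂).
  L_A = [(1/(0.3·√(2π)))·exp(−(-0.56−-0.7)²/(2·0.3²)) = 1.329808·exp(-0.10889) = 1.19261] × [0.000856901] = 0.00102195
  L_B = [(1/(0.9·√(2π)))·exp(−(-0.56−0.0)²/(2·0.9²)) = 0.443269·exp(-0.19358) = 0.365255] × [0.391184] = 0.142882
  L_C = [(1/(0.9·√(2π)))·exp(−(-0.56−1.9)²/(2·0.9²)) = 0.443269·exp(-3.73556) = 0.0105764] × [0.121066] = 0.00128044
Unnormalised posteriors:
  P(Z=A)·L_A = 0.54 × 0.00102195 = 0.000551853
  P(Z=B)·L_B = 0.35 × 0.142882 = 0.0500087
  P(Z=C)·L_C = 0.11 × 0.00128044 = 0.000140848
Normaliser: 0.000551853 + 0.0500087 + 0.000140848 = 0.0507014
Responsibility of Class A: 0.000551853 / 0.0507014 ≈ 0.0109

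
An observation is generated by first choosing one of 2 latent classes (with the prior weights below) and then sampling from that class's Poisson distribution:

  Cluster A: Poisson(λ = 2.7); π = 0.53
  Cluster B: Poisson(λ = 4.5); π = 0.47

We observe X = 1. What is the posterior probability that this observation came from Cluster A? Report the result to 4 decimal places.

Posterior ∝ prior × likelihood, so P(k | x) ∝ π_k f_k(x); normalise over all components.
Component likelihoods at x = 1:
  p_A = 0.181455
  p_B = 0.0499905
Unnormalised posteriors:
  π_A·p_A = 0.53 × 0.181455 = 0.0961711
  π_B·p_B = 0.47 × 0.0499905 = 0.0234955
Marginal: 0.0961711 + 0.0234955 = 0.119667
P(Cluster A | the observation) = 0.0961711 / 0.119667 ≈ 0.8037

0.8037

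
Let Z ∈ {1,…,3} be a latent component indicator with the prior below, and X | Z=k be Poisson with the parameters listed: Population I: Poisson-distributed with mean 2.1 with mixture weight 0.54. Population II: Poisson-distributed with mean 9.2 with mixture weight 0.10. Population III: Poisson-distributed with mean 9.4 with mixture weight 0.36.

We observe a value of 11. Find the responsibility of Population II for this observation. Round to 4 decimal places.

Apply Bayes' rule: the posterior for each component is proportional to its prior times its likelihood at x.
Poisson probabilities:
  p_I = 1.07458e-05
  p_II = 0.101158
  p_III = 0.104926
Unnormalised posteriors:
  w_I·p_I = 0.54 × 1.07458e-05 = 5.80272e-06
  w_II·p_II = 0.10 × 0.101158 = 0.0101158
  w_III·p_III = 0.36 × 0.104926 = 0.0377733
Sum: 5.80272e-06 + 0.0101158 + 0.0377733 = 0.0478949
So the posterior for Population II is 0.0101158 / 0.0478949 ≈ 0.2112.

0.2112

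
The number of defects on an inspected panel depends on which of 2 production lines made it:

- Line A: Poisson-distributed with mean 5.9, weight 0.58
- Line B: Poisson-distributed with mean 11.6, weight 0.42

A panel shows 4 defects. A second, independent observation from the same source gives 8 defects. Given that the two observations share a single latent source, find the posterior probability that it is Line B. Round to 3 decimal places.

Apply Bayes' rule: the posterior for each component is proportional to its prior times its likelihood at x.
Since both observations come from the same component, the likelihood for component k is f_k(x₁)·f_k(x₂).
  f_A = [0.138312] × [0.0997604] = 0.013798
  f_B = [0.0069152] × [0.0745294] = 0.000515385
Prior × likelihood for each component:
  P(Z=A)·f_A = 0.58 × 0.013798 = 0.00800286
  P(Z=B)·f_B = 0.42 × 0.000515385 = 0.000216462
Marginal: 0.00800286 + 0.000216462 = 0.00821933
P(Line B | data) = 0.000216462 / 0.00821933 ≈ 0.026

0.026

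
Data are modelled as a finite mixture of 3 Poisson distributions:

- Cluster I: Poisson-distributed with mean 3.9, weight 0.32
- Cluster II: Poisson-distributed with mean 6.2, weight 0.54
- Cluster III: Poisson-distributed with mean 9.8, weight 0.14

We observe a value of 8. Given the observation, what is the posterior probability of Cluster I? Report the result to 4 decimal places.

0.1020

P(component k | x) = P(Z=k)·f_k(x) / marginal(x), where marginal(x) = Σ_j P(Z=j)·f_j(x).
Evaluate each component's likelihood at the observed value:
  f_I = 0.0268688
  f_II = 0.109897
  f_III = 0.117004
Prior × likelihood for each component:
  P(Z=I)·f_I = 0.32 × 0.0268688 = 0.00859801
  P(Z=II)·f_II = 0.54 × 0.109897 = 0.0593446
  P(Z=III)·f_III = 0.14 × 0.117004 = 0.0163806
Normaliser: 0.00859801 + 0.0593446 + 0.0163806 = 0.0843232
P(Cluster I | 8) ≈ 0.1020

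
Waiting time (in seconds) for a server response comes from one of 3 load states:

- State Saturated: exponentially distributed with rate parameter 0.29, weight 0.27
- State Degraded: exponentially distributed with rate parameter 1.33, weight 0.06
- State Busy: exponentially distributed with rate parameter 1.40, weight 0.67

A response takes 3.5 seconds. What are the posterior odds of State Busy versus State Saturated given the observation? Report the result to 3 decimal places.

Since P(k|x) ∝ w_k f_k(x), the posterior odds are w_i f_i(x) / (w_j f_j(x)).
Component likelihoods at x = 3.5 seconds:
  f_Saturated = 0.105097
  f_Degraded = 0.0126535
  f_Busy = 0.0104252
Odds = (0.67/0.27) × (0.0104252/0.105097) = 2.48148 × 0.0991964 ≈ 0.246

0.246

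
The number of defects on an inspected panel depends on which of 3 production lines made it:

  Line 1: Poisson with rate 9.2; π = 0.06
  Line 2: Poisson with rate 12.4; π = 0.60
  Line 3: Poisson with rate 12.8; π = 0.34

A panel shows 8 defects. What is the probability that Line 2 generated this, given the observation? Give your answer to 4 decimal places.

0.5831

By Bayes' theorem, P(k | x) = w_k f_k(x) / Σ_j w_j f_j(x).
Evaluate each component's likelihood at the observed value:
  p_1 = 0.128609
  p_2 = 0.0570954
  p_3 = 0.0493389
Unnormalised posteriors:
  w_1·p_1 = 0.06 × 0.128609 = 0.00771657
  w_2·p_2 = 0.60 × 0.0570954 = 0.0342573
  w_3·p_3 = 0.34 × 0.0493389 = 0.0167752
Sum: 0.00771657 + 0.0342573 + 0.0167752 = 0.0587491
Responsibility of Line 2: 0.0342573 / 0.0587491 ≈ 0.5831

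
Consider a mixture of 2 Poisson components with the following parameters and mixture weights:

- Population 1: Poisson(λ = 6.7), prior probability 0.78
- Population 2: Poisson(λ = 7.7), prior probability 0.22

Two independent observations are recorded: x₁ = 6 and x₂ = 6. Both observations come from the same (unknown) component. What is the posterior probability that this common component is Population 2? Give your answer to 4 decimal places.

0.1685

The responsibility of component k is w_k f_k(x) divided by Σ_j w_j f_j(x).
Since both observations come from the same component, the likelihood for component k is f_k(x₁)·f_k(x₂).
  f_1 = [0.154648] × [0.154648] = 0.0239159
  f_2 = [0.131082] × [0.131082] = 0.0171826
Unnormalised posteriors:
  w_1·f_1 = 0.78 × 0.0239159 = 0.0186544
  w_2·f_2 = 0.22 × 0.0171826 = 0.00378017
Denominator: 0.0186544 + 0.00378017 = 0.0224346
P(Population 2 | x₁,x₂) = 0.00378017 / 0.0224346 ≈ 0.1685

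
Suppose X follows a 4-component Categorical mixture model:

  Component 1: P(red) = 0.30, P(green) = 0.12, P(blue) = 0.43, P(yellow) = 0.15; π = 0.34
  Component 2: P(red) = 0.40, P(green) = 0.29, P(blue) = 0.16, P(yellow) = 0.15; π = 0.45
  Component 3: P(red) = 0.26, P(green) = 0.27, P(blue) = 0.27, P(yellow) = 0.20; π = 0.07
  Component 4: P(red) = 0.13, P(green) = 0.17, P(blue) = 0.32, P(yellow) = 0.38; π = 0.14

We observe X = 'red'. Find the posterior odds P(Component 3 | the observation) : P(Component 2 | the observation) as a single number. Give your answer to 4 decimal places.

Only the two components matter; the odds are (π_i f_i(x)) / (π_j f_j(x)).
Component likelihoods at x = 'red':
  p_1 = 0.3
  p_2 = 0.4
  p_3 = 0.26
  p_4 = 0.13
Odds = (0.07/0.45) × (0.26/0.4) = 0.155556 × 0.65 ≈ 0.1011

0.1011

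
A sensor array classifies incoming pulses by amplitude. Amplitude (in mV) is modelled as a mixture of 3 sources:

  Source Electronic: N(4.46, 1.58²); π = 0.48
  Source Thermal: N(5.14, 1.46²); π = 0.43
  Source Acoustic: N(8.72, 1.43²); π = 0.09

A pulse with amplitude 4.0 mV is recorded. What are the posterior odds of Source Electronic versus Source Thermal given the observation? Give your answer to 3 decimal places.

1.341

Posterior odds = (P(Z=i) f_i(x)) / (P(Z=j) f_j(x)); the normalising sum cancels.
Normal densities:
  f_Electronic = (1/(1.58·√(2π)))·exp(−(4.0−4.46)²/(2·1.58²)) = 0.252495·exp(-0.04238) = 0.242018
  f_Thermal = (1/(1.46·√(2π)))·exp(−(4.0−5.14)²/(2·1.46²)) = 0.273248·exp(-0.30484) = 0.20145
  f_Acoustic = (1/(1.43·√(2π)))·exp(−(4.0−8.72)²/(2·1.43²)) = 0.278981·exp(-5.44731) = 0.00120182
Posterior odds = (P(Z=Electronic)·f_Electronic) / (P(Z=Thermal)·f_Thermal) = (0.48·0.242018) / (0.43·0.20145) = 0.116168 / 0.0866233 ≈ 1.341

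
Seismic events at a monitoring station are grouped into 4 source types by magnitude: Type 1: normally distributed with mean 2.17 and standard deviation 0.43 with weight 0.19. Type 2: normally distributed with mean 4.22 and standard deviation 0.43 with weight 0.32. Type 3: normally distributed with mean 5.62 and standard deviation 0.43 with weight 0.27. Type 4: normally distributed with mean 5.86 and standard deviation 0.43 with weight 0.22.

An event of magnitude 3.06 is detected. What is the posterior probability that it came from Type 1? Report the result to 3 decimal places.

The responsibility of component k is π_k f_k(x) divided by Σ_j π_j f_j(x).
Normal densities:
  f_1 = 0.108942
  f_2 = 0.0243873
  f_3 = 1.86582e-08
  f_4 = 5.75595e-10
Unnormalised posteriors:
  π_1·f_1 = 0.19 × 0.108942 = 0.020699
  π_2·f_2 = 0.32 × 0.0243873 = 0.00780394
  π_3·f_3 = 0.27 × 1.86582e-08 = 5.03771e-09
  π_4·f_4 = 0.22 × 5.75595e-10 = 1.26631e-10
Sum: 0.020699 + 0.00780394 + 5.03771e-09 + 1.26631e-10 = 0.028503
P(Type 1 | data) ≈ 0.726

0.726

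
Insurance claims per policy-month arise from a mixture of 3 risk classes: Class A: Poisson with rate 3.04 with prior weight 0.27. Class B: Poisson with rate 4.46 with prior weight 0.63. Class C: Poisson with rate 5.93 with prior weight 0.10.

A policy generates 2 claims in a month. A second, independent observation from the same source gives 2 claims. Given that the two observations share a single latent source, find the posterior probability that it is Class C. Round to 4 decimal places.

Posterior ∝ prior × likelihood, so P(k | x) ∝ P(Z=k) f_k(x); normalise over all components.
Since both observations come from the same component, the likelihood for component k is f_k(x₁)·f_k(x₂).
  f_A = [e^(−3.04)·3.04^2/2! = 0.221035] × [0.221035] = 0.0488567
  f_B = [e^(−4.46)·4.46^2/2! = 0.114997] × [0.114997] = 0.0132243
  f_C = [e^(−5.93)·5.93^2/2! = 0.0467426] × [0.0467426] = 0.00218487
Prior × likelihood for each component:
  P(Z=A)·f_A = 0.27 × 0.0488567 = 0.0131913
  P(Z=B)·f_B = 0.63 × 0.0132243 = 0.00833131
  P(Z=C)·f_C = 0.10 × 0.00218487 = 0.000218487
Marginal: 0.0131913 + 0.00833131 + 0.000218487 = 0.0217411
P(Class C | x₁, x₂) ≈ 0.0100

0.0100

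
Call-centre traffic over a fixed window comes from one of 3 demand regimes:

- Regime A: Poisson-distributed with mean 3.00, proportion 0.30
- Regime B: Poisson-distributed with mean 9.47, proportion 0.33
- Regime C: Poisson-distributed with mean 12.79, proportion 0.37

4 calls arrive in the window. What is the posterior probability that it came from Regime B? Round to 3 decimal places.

Apply Bayes' rule: the posterior for each component is proportional to its prior times its likelihood at x.
Poisson probabilities:
  f_A = 0.168031
  f_B = 0.0258476
  f_C = 0.00310917
Multiply by the mixture weights:
  π_A·f_A = 0.30 × 0.168031 = 0.0504094
  π_B·f_B = 0.33 × 0.0258476 = 0.0085297
  π_C·f_C = 0.37 × 0.00310917 = 0.00115039
Sum: 0.0504094 + 0.0085297 + 0.00115039 = 0.0600895
Responsibility of Regime B: 0.0085297 / 0.0600895 ≈ 0.142

0.142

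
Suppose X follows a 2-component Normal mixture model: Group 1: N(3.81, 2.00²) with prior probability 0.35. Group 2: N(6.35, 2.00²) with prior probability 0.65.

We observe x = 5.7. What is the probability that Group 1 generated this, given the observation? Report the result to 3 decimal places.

Apply Bayes' rule: the posterior for each component is proportional to its prior times its likelihood at x.
Evaluate each component's likelihood at the observed value:
  L_1 = (1/(2.00·√(2π)))·exp(−(5.7−3.81)²/(2·2.00²)) = 0.199471·exp(-0.44651) = 0.127633
  L_2 = (1/(2.00·√(2π)))·exp(−(5.7−6.35)²/(2·2.00²)) = 0.199471·exp(-0.05281) = 0.18921
Multiply by the mixture weights:
  π_1·L_1 = 0.35 × 0.127633 = 0.0446715
  π_2·L_2 = 0.65 × 0.18921 = 0.122986
Denominator: 0.0446715 + 0.122986 = 0.167658
Responsibility of Group 1: 0.0446715 / 0.167658 ≈ 0.266

0.266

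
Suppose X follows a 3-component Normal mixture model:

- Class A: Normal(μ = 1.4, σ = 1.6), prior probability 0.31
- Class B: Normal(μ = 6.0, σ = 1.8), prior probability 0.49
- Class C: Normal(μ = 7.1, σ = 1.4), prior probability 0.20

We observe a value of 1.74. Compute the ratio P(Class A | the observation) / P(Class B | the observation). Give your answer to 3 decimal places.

11.449

Posterior odds = (P(Z=i) f_i(x)) / (P(Z=j) f_j(x)); the normalising sum cancels.
Component likelihoods at x = 1.74:
  p_A = 0.243772
  p_B = 0.0134701
  p_C = 0.000187002
Posterior odds = (P(Z=A)·p_A) / (P(Z=B)·p_B) = (0.31·0.243772) / (0.49·0.0134701) = 0.0755694 / 0.00660036 ≈ 11.449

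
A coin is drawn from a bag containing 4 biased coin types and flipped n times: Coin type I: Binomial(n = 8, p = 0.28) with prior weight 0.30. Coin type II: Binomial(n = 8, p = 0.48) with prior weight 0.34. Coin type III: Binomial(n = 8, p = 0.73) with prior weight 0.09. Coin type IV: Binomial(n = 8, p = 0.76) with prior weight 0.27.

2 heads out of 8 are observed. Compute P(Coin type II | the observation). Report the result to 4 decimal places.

Apply Bayes' rule: the posterior for each component is proportional to its prior times its likelihood at x.
Component likelihoods at x = 2 heads out of 8:
  f_I = C(8,2)·0.28^2·0.72^6 = 28·0.0784·0.139314 = 0.305822
  f_II = C(8,2)·0.48^2·0.52^6 = 28·0.2304·0.0197706 = 0.127544
  f_III = C(8,2)·0.73^2·0.27^6 = 28·0.5329·0.00038742 = 0.00578078
  f_IV = C(8,2)·0.76^2·0.24^6 = 28·0.5776·0.000191103 = 0.00309067
Multiply by the mixture weights:
  w_I·f_I = 0.30 × 0.305822 = 0.0917467
  w_II·f_II = 0.34 × 0.127544 = 0.043365
  w_III·f_III = 0.09 × 0.00578078 = 0.00052027
  w_IV·f_IV = 0.27 × 0.00309067 = 0.000834481
Denominator: 0.0917467 + 0.043365 + 0.00052027 + 0.000834481 = 0.136466
Responsibility of Coin type II: 0.043365 / 0.136466 ≈ 0.3178

0.3178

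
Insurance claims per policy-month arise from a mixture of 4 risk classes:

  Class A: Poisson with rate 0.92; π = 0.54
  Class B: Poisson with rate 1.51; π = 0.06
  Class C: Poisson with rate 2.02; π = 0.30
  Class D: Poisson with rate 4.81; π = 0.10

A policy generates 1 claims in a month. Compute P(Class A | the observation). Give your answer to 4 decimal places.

The responsibility of component k is P(Z=k) f_k(x) divided by Σ_j P(Z=j) f_j(x).
Component likelihoods at x = 1 claims:
  p_A = e^(−0.92)·0.92^1/1! = 0.366638
  p_B = e^(−1.51)·1.51^1/1! = 0.333574
  p_C = e^(−2.02)·2.02^1/1! = 0.267964
  p_D = e^(−4.81)·4.81^1/1! = 0.0391912
Multiply by the mixture weights:
  P(Z=A)·p_A = 0.54 × 0.366638 = 0.197984
  P(Z=B)·p_B = 0.06 × 0.333574 = 0.0200144
  P(Z=C)·p_C = 0.30 × 0.267964 = 0.0803892
  P(Z=D)·p_D = 0.10 × 0.0391912 = 0.00391912
Denominator: 0.197984 + 0.0200144 + 0.0803892 + 0.00391912 = 0.302307
So the posterior for Class A is 0.197984 / 0.302307 ≈ 0.6549.

0.6549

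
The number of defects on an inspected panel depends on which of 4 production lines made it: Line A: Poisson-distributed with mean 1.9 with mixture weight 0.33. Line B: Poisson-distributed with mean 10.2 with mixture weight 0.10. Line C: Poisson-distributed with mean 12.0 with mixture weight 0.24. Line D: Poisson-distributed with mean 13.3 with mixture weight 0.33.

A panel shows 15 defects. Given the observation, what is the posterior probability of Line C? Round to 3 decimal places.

0.336

P(component k | x) = P(Z=k)·f_k(x) / marginal(x), where marginal(x) = Σ_j P(Z=j)·f_j(x).
Poisson probabilities:
  f_A = 1.73638e-09
  f_B = 0.038256
  f_C = 0.0723911
  f_D = 0.0922908
Prior × likelihood for each component:
  P(Z=A)·f_A = 0.33 × 1.73638e-09 = 5.73006e-10
  P(Z=B)·f_B = 0.10 × 0.038256 = 0.0038256
  P(Z=C)·f_C = 0.24 × 0.0723911 = 0.0173739
  P(Z=D)·f_D = 0.33 × 0.0922908 = 0.030456
Marginal: 5.73006e-10 + 0.0038256 + 0.0173739 + 0.030456 = 0.0516554
P(Line C | data) = 0.0173739 / 0.0516554 ≈ 0.336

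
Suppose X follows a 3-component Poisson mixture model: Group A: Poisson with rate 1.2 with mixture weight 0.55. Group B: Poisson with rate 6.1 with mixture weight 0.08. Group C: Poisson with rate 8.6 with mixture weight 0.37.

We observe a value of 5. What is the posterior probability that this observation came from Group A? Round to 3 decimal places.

0.080

Posterior ∝ prior × likelihood, so P(k | x) ∝ π_k f_k(x); normalise over all components.
Poisson probabilities:
  p_A = 0.00624556
  p_B = 0.15786
  p_C = 0.0721736
Prior × likelihood for each component:
  π_A·p_A = 0.55 × 0.00624556 = 0.00343506
  π_B·p_B = 0.08 × 0.15786 = 0.0126288
  π_C·p_C = 0.37 × 0.0721736 = 0.0267042
Denominator: 0.00343506 + 0.0126288 + 0.0267042 = 0.0427681
P(Group A | data) ≈ 0.080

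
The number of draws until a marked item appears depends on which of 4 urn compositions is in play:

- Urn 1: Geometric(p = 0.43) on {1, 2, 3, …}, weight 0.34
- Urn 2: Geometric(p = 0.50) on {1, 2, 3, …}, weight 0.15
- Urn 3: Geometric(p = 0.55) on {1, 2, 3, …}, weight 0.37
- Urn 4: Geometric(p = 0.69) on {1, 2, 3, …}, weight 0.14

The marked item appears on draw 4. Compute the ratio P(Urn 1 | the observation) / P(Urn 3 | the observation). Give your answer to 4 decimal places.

The posterior odds equal the prior odds times the likelihood ratio: (π_i/π_j)·(f_i(x)/f_j(x)).
Component likelihoods at x = 4:
  f_1 = 0.079633
  f_2 = 0.0625
  f_3 = 0.0501187
  f_4 = 0.0205558
Odds = (0.34/0.37) × (0.079633/0.0501187) = 0.918919 × 1.58889 ≈ 1.4601

1.4601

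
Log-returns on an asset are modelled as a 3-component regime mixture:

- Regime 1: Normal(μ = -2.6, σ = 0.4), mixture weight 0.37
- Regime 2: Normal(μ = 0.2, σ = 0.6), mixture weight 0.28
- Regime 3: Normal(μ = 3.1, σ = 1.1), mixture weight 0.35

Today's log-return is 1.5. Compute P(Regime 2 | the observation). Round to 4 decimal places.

0.2877

By Bayes' theorem, P(k | x) = π_k f_k(x) / Σ_j π_j f_j(x).
Component likelihoods at x = 1.5:
  f_1 = 1.53045e-23
  f_2 = 0.0635877
  f_3 = 0.125921
Unnormalised posteriors:
  π_1·f_1 = 0.37 × 1.53045e-23 = 5.66265e-24
  π_2·f_2 = 0.28 × 0.0635877 = 0.0178046
  π_3·f_3 = 0.35 × 0.125921 = 0.0440724
Denominator: 5.66265e-24 + 0.0178046 + 0.0440724 = 0.0618769
P(Regime 2 | data) = 0.0178046 / 0.0618769 ≈ 0.2877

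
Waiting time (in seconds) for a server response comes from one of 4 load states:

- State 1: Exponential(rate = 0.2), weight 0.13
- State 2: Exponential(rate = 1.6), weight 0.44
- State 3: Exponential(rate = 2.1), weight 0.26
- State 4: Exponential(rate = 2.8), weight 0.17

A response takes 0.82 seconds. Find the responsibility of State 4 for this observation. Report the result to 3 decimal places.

0.134

Apply Bayes' rule: the posterior for each component is proportional to its prior times its likelihood at x.
Evaluate each component's likelihood at the observed value:
  f_1 = 0.169748
  f_2 = 0.43085
  f_3 = 0.375288
  f_4 = 0.28185
Prior × likelihood for each component:
  π_1·f_1 = 0.13 × 0.169748 = 0.0220673
  π_2·f_2 = 0.44 × 0.43085 = 0.189574
  π_3·f_3 = 0.26 × 0.375288 = 0.0975748
  π_4·f_4 = 0.17 × 0.28185 = 0.0479145
Marginal: 0.0220673 + 0.189574 + 0.0975748 + 0.0479145 = 0.35713
Responsibility of State 4: 0.0479145 / 0.35713 ≈ 0.134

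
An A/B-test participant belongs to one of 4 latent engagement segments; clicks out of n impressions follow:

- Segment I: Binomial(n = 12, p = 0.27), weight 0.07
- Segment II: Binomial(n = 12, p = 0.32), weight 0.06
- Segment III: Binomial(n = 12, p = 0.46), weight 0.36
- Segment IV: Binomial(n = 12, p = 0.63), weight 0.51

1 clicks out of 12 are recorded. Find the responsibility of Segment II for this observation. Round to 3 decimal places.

0.260

The responsibility of component k is π_k f_k(x) divided by Σ_j π_j f_j(x).
Component likelihoods at x = 1 clicks out of 12:
  f_I = C(12,1)·0.27^1·0.73^11 = 12·0.27·0.0313727 = 0.101647
  f_II = C(12,1)·0.32^1·0.68^11 = 12·0.32·0.0143747 = 0.0551988
  f_III = C(12,1)·0.46^1·0.54^11 = 12·0.46·0.0011385 = 0.0062845
  f_IV = C(12,1)·0.63^1·0.37^11 = 12·0.63·1.77918e-05 = 0.000134506
Multiply by the mixture weights:
  π_I·f_I = 0.07 × 0.101647 = 0.00711532
  π_II·f_II = 0.06 × 0.0551988 = 0.00331193
  π_III·f_III = 0.36 × 0.0062845 = 0.00226242
  π_IV·f_IV = 0.51 × 0.000134506 = 6.85979e-05
Normaliser: 0.00711532 + 0.00331193 + 0.00226242 + 6.85979e-05 = 0.0127583
P(Segment II | x) ≈ 0.260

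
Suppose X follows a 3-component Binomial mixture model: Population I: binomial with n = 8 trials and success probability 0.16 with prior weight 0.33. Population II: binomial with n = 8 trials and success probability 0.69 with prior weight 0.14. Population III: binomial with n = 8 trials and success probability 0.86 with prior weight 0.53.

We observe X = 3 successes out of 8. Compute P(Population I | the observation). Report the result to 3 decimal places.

0.791

The responsibility of component k is π_k f_k(x) divided by Σ_j π_j f_j(x).
Evaluate each component's likelihood at the observed value:
  f_I = 0.0959278
  f_II = 0.0526676
  f_III = 0.00191568
Prior × likelihood for each component:
  π_I·f_I = 0.33 × 0.0959278 = 0.0316562
  π_II·f_II = 0.14 × 0.0526676 = 0.00737347
  π_III·f_III = 0.53 × 0.00191568 = 0.00101531
Marginal: 0.0316562 + 0.00737347 + 0.00101531 = 0.0400449
P(Population I | 3 successes out of 8) ≈ 0.791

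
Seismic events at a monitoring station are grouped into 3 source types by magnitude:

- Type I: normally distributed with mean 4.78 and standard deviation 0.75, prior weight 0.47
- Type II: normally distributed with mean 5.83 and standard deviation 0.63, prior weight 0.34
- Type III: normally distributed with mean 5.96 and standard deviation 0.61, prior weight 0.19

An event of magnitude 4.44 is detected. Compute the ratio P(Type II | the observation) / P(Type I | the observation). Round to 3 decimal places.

0.084

The posterior odds equal the prior odds times the likelihood ratio: (w_i/w_j)·(f_i(x)/f_j(x)).
Normal densities:
  L_I = 0.479979
  L_II = 0.0555267
  L_III = 0.0293288
Odds = (0.34/0.47) × (0.0555267/0.479979) = 0.723404 × 0.115686 ≈ 0.084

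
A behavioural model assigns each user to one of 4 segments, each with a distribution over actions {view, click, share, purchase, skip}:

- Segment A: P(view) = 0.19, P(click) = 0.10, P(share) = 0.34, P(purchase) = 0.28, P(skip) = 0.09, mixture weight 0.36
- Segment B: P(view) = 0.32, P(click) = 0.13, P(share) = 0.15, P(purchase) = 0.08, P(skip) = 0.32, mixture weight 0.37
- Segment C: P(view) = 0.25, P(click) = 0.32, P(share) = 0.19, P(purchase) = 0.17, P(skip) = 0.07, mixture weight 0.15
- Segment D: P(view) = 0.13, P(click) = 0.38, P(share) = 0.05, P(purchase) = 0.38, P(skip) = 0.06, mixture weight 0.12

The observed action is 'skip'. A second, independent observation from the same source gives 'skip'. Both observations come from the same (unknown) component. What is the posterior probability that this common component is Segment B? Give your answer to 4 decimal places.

Posterior ∝ prior × likelihood, so P(k | x) ∝ P(Z=k) f_k(x); normalise over all components.
Since both observations come from the same component, the likelihood for component k is f_k(x₁)·f_k(x₂).
  p_A = [0.09] × [0.09] = 0.0081
  p_B = [0.32] × [0.32] = 0.1024
  p_C = [0.07] × [0.07] = 0.0049
  p_D = [0.06] × [0.06] = 0.0036
Prior × likelihood for each component:
  P(Z=A)·p_A = 0.36 × 0.0081 = 0.002916
  P(Z=B)·p_B = 0.37 × 0.1024 = 0.037888
  P(Z=C)·p_C = 0.15 × 0.0049 = 0.000735
  P(Z=D)·p_D = 0.12 × 0.0036 = 0.000432
Marginal: 0.002916 + 0.037888 + 0.000735 + 0.000432 = 0.041971
So the posterior for Segment B is 0.037888 / 0.041971 ≈ 0.9027.

0.9027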